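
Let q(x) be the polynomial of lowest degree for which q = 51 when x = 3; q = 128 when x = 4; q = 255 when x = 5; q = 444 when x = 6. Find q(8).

1056

L_0(8) = (4)·(3)·(2)/[(-1)·(-2)·(-3)] = -4
L_1(8) = (5)·(3)·(2)/[(1)·(-1)·(-2)] = 15
L_2(8) = (5)·(4)·(2)/[(2)·(1)·(-1)] = -20
L_3(8) = (5)·(4)·(3)/[(3)·(2)·(1)] = 10
Sum: 51·(-4) + 128·(15) + 255·(-20) + 444·(10) = 1056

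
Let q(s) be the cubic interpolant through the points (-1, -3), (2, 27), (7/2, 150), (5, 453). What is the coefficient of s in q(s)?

0

L_0(s) = (s - 2)(s - 7/2)(s - 5) / [-81] = -(1/81)s^3 + (7/54)s^2 - (23/54)s + 35/81
L_1(s) = (s + 1)(s - 7/2)(s - 5) / [27/2] = (2/27)s^3 - (5/9)s^2 + (2/3)s + 35/27
L_2(s) = (s + 1)(s - 2)(s - 5) / [-81/8] = -(8/81)s^3 + (16/27)s^2 - (8/27)s - 80/81
L_3(s) = (s + 1)(s - 2)(s - 7/2) / [27] = (1/27)s^3 - (1/6)s^2 + (1/18)s + 7/27
q(s) = (-3)·L_0 + 27·L_1 + 150·L_2 + 453·L_3
Only the coefficient of s is needed; take it from each L_i and combine:
(-3)·(-23/54) + 27·(2/3) + 150·(-8/27) + 453·(1/18) = 0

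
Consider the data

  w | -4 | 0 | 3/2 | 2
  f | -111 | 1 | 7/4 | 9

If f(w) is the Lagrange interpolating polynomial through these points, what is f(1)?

Evaluate each Lagrange basis at w = 1:
L_0(1) = (1)·(-1/2)·(-1)/[(-4)·(-11/2)·(-6)] = -1/264
L_1(1) = (5)·(-1/2)·(-1)/[(4)·(-3/2)·(-2)] = 5/24
L_2(1) = (5)·(1)·(-1)/[(11/2)·(3/2)·(-1/2)] = 40/33
L_3(1) = (5)·(1)·(-1/2)/[(6)·(2)·(1/2)] = -5/12
Sum: (-111)·(-1/264) + 1·(5/24) + 7/4·(40/33) + 9·(-5/12) = -1

-1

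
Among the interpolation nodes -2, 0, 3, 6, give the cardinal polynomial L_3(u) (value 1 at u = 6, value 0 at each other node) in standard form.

L_3(u) = (u + 2)u(u - 3) / [(8)·(6)·(3)]
       = (u^3 - u^2 - 6u) / (144)

L_3(u) = (1/144)u^3 - (1/144)u^2 - (1/24)u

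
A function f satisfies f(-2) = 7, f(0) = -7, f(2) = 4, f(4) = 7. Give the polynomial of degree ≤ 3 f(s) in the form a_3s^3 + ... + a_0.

Newton's divided differences:
f[-2,0] = (-7 - 7) / (0 - (-2)) = -7
f[0,2] = (4 - (-7)) / (2 - 0) = 11/2
f[2,4] = (7 - 4) / (4 - 2) = 3/2
f[-2,0,2] = (11/2 - (-7)) / (2 - (-2)) = 25/8
f[0,2,4] = (3/2 - 11/2) / (4 - 0) = -1
f[-2,0,2,4] = (-1 - 25/8) / (4 - (-2)) = -11/16
f(s) = 7 + (-7)·(s + 2) + (25/8)·(s + 2)s + (-11/16)·(s + 2)s(s - 2)
Expanding: f(s) = -(11/16)s^3 + (25/8)s^2 + 2s - 7

f(s) = -(11/16)s^3 + (25/8)s^2 + 2s - 7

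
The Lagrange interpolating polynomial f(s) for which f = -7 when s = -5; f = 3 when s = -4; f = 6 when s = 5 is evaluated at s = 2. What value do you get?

112/5

Evaluate each Lagrange basis at s = 2:
L_0(2) = (6)·(-3)/[(-1)·(-10)] = -9/5
L_1(2) = (7)·(-3)/[(1)·(-9)] = 7/3
L_2(2) = (7)·(6)/[(10)·(9)] = 7/15
Sum: (-7)·(-9/5) + 3·(7/3) + 6·(7/15) = 112/5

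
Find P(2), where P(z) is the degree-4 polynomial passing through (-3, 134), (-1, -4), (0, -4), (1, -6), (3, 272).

Using Newton's divided-difference form:
P[-3,-1] = (-4 - 134) / (-1 - (-3)) = -69
P[-1,0] = (-4 - (-4)) / (0 - (-1)) = 0
P[0,1] = (-6 - (-4)) / (1 - 0) = -2
P[1,3] = (272 - (-6)) / (3 - 1) = 139
P[-3,-1,0] = (0 - (-69)) / (0 - (-3)) = 23
P[-1,0,1] = (-2 - 0) / (1 - (-1)) = -1
P[0,1,3] = (139 - (-2)) / (3 - 0) = 47
P[-3,-1,0,1] = (-1 - 23) / (1 - (-3)) = -6
P[-1,0,1,3] = (47 - (-1)) / (3 - (-1)) = 12
P[-3,-1,0,1,3] = (12 - (-6)) / (3 - (-3)) = 3
P(2) = 134 + (-69)·(5) + 23·(5)·(3) + (-6)·(5)·(3)·(2) + 3·(5)·(3)·(2)·(1) = 44

44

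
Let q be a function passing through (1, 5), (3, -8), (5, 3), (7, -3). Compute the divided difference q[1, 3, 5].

q[1,3] = (-8 - 5) / (3 - 1) = -13/2
q[3,5] = (3 - (-8)) / (5 - 3) = 11/2
q[1,3,5] = (11/2 - (-13/2)) / (5 - 1) = 3

3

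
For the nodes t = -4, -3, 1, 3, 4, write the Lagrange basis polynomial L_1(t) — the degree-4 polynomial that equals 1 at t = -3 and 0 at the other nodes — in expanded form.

L_1(t) = (t + 4)(t - 1)(t - 3)(t - 4) / [(1)·(-4)·(-6)·(-7)]
       = (t^4 - 4t^3 - 13t^2 + 64t - 48) / (-168)

L_1(t) = -(1/168)t^4 + (1/42)t^3 + (13/168)t^2 - (8/21)t + 2/7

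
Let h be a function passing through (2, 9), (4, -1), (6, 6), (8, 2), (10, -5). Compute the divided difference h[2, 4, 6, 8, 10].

h[2,4] = (-1 - 9) / (4 - 2) = -5
h[4,6] = (6 - (-1)) / (6 - 4) = 7/2
h[6,8] = (2 - 6) / (8 - 6) = -2
h[8,10] = (-5 - 2) / (10 - 8) = -7/2
h[2,4,6] = (7/2 - (-5)) / (6 - 2) = 17/8
h[4,6,8] = (-2 - 7/2) / (8 - 4) = -11/8
h[6,8,10] = (-7/2 - (-2)) / (10 - 6) = -3/8
h[2,4,6,8] = (-11/8 - 17/8) / (8 - 2) = -7/12
h[4,6,8,10] = (-3/8 - (-11/8)) / (10 - 4) = 1/6
h[2,4,6,8,10] = (1/6 - (-7/12)) / (10 - 2) = 3/32

3/32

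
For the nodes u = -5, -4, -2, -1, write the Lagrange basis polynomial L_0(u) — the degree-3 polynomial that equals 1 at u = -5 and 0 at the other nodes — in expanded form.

L_0(u) = (u + 4)(u + 2)(u + 1) / [(-1)·(-3)·(-4)]
       = (u^3 + 7u^2 + 14u + 8) / (-12)

L_0(u) = -(1/12)u^3 - (7/12)u^2 - (7/6)u - 2/3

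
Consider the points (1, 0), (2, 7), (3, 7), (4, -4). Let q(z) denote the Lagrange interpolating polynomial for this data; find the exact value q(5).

-30

L_0(5) = (3)·(2)·(1)/[(-1)·(-2)·(-3)] = -1
L_1(5) = (4)·(2)·(1)/[(1)·(-1)·(-2)] = 4
L_2(5) = (4)·(3)·(1)/[(2)·(1)·(-1)] = -6
L_3(5) = (4)·(3)·(2)/[(3)·(2)·(1)] = 4
Sum: 0 + 7·(4) + 7·(-6) + (-4)·(4) = -30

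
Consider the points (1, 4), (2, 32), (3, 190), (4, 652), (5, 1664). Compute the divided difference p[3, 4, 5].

p[3,4] = (652 - 190) / (4 - 3) = 462
p[4,5] = (1664 - 652) / (5 - 4) = 1012
p[3,4,5] = (1012 - 462) / (5 - 3) = 275

275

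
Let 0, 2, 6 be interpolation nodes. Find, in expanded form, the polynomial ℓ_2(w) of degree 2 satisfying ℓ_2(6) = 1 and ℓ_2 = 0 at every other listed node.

ℓ_2(w) = (1/24)w^2 - (1/12)w

ℓ_2(w) = w(w - 2) / [(6)·(4)]
       = (w^2 - 2w) / (24)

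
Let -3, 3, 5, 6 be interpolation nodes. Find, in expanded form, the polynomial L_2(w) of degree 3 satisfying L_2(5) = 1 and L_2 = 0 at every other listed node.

L_2(w) = (w + 3)(w - 3)(w - 6) / [(8)·(2)·(-1)]
       = (w^3 - 6w^2 - 9w + 54) / (-16)

L_2(w) = -(1/16)w^3 + (3/8)w^2 + (9/16)w - 27/8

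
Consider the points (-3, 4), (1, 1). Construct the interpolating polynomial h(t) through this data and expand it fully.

h(t) = -(3/4)t + 7/4

Build the Lagrange basis polynomials:
L_0(t) = (t - 1) / [-4] = -(1/4)t + 1/4
L_1(t) = (t + 3) / [4] = (1/4)t + 3/4
h(t) = 4·L_0 + 1·L_1
  4·L_0(t) = -t + 1
  1·L_1(t) = (1/4)t + 3/4
Adding term by term: -(3/4)t + 7/4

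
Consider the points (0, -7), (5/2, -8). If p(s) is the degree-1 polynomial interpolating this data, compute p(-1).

Evaluate each Lagrange basis at s = -1:
L_0(-1) = (-7/2)/[(-5/2)] = 7/5
L_1(-1) = (-1)/[(5/2)] = -2/5
Sum: (-7)·(7/5) + (-8)·(-2/5) = -33/5

-33/5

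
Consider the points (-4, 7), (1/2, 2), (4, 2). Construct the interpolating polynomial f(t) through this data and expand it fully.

Newton's divided differences:
f[-4,1/2] = (2 - 7) / (1/2 - (-4)) = -10/9
f[1/2,4] = (2 - 2) / (4 - 1/2) = 0
f[-4,1/2,4] = (0 - (-10/9)) / (4 - (-4)) = 5/36
f(t) = 7 + (-10/9)·(t + 4) + (5/36)·(t + 4)(t - 1/2)
Expanding: f(t) = (5/36)t^2 - (5/8)t + 41/18

f(t) = (5/36)t^2 - (5/8)t + 41/18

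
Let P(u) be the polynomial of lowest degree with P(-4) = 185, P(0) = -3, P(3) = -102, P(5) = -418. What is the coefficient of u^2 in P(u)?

L_0(u) = u(u - 3)(u - 5) / [-252] = -(1/252)u^3 + (2/63)u^2 - (5/84)u
L_1(u) = (u + 4)(u - 3)(u - 5) / [60] = (1/60)u^3 - (1/15)u^2 - (17/60)u + 1
L_2(u) = (u + 4)u(u - 5) / [-42] = -(1/42)u^3 + (1/42)u^2 + (10/21)u
L_3(u) = (u + 4)u(u - 3) / [90] = (1/90)u^3 + (1/90)u^2 - (2/15)u
P(u) = 185·L_0 + (-3)·L_1 + (-102)·L_2 + (-418)·L_3
Only the coefficient of u^2 is needed; take it from each L_i and combine:
185·(2/63) + (-3)·(-1/15) + (-102)·(1/42) + (-418)·(1/90) = -1

-1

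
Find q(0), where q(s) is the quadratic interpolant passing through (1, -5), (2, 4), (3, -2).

L_0(0) = (-2)·(-3)/[(-1)·(-2)] = 3
L_1(0) = (-1)·(-3)/[(1)·(-1)] = -3
L_2(0) = (-1)·(-2)/[(2)·(1)] = 1
Sum: (-5)·(3) + 4·(-3) + (-2)·(1) = -29

-29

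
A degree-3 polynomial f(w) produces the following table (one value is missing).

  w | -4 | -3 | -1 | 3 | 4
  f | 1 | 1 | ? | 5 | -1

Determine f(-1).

33/7

The 4 known values determine f uniquely (degree ≤ 3).
L_0(-1) = (2)·(-4)·(-5)/[(-1)·(-7)·(-8)] = -5/7
L_1(-1) = (3)·(-4)·(-5)/[(1)·(-6)·(-7)] = 10/7
L_2(-1) = (3)·(2)·(-5)/[(7)·(6)·(-1)] = 5/7
L_3(-1) = (3)·(2)·(-4)/[(8)·(7)·(1)] = -3/7
Sum: 1·(-5/7) + 1·(10/7) + 5·(5/7) + (-1)·(-3/7) = 33/7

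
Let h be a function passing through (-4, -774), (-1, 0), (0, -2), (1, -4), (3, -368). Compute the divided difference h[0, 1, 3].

-60

h[0,1] = (-4 - (-2)) / (1 - 0) = -2
h[1,3] = (-368 - (-4)) / (3 - 1) = -182
h[0,1,3] = (-182 - (-2)) / (3 - 0) = -60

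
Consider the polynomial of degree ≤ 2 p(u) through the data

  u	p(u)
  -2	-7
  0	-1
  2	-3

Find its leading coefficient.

-1

Build the Lagrange basis polynomials:
L_0(u) = u(u - 2) / [8] = (1/8)u^2 - (1/4)u
L_1(u) = (u + 2)(u - 2) / [-4] = -(1/4)u^2 + 1
L_2(u) = (u + 2)u / [8] = (1/8)u^2 + (1/4)u
p(u) = (-7)·L_0 + (-1)·L_1 + (-3)·L_2
Only the coefficient of u^2 is needed; take it from each L_i and combine:
(-7)·(1/8) + (-1)·(-1/4) + (-3)·(1/8) = -1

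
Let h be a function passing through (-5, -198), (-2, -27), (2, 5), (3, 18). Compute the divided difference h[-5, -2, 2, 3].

1

h[-5,-2] = (-27 - (-198)) / (-2 - (-5)) = 57
h[-2,2] = (5 - (-27)) / (2 - (-2)) = 8
h[2,3] = (18 - 5) / (3 - 2) = 13
h[-5,-2,2] = (8 - 57) / (2 - (-5)) = -7
h[-2,2,3] = (13 - 8) / (3 - (-2)) = 1
h[-5,-2,2,3] = (1 - (-7)) / (3 - (-5)) = 1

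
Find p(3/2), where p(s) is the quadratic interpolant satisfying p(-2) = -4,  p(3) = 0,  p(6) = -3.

Evaluate each Lagrange basis at s = 3/2:
L_0(3/2) = (-3/2)·(-9/2)/[(-5)·(-8)] = 27/160
L_1(3/2) = (7/2)·(-9/2)/[(5)·(-3)] = 21/20
L_2(3/2) = (7/2)·(-3/2)/[(8)·(3)] = -7/32
Sum: (-4)·(27/160) + 0 + (-3)·(-7/32) = -3/160

-3/160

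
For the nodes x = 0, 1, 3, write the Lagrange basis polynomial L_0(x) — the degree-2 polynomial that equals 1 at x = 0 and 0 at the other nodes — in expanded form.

L_0(x) = (x - 1)(x - 3) / [(-1)·(-3)]
       = (x^2 - 4x + 3) / (3)

L_0(x) = (1/3)x^2 - (4/3)x + 1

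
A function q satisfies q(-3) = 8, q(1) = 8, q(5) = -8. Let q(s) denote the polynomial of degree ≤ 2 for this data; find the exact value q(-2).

19/2

Evaluate each Lagrange basis at s = -2:
L_0(-2) = (-3)·(-7)/[(-4)·(-8)] = 21/32
L_1(-2) = (1)·(-7)/[(4)·(-4)] = 7/16
L_2(-2) = (1)·(-3)/[(8)·(4)] = -3/32
Sum: 8·(21/32) + 8·(7/16) + (-8)·(-3/32) = 19/2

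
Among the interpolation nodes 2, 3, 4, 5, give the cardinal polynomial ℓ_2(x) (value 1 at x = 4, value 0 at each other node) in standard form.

ℓ_2(x) = (x - 2)(x - 3)(x - 5) / [(2)·(1)·(-1)]
       = (x^3 - 10x^2 + 31x - 30) / (-2)

ℓ_2(x) = -(1/2)x^3 + 5x^2 - (31/2)x + 15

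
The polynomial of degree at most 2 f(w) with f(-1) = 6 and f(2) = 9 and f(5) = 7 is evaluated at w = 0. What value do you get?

L_0(0) = (-2)·(-5)/[(-3)·(-6)] = 5/9
L_1(0) = (1)·(-5)/[(3)·(-3)] = 5/9
L_2(0) = (1)·(-2)/[(6)·(3)] = -1/9
Sum: 6·(5/9) + 9·(5/9) + 7·(-1/9) = 68/9

68/9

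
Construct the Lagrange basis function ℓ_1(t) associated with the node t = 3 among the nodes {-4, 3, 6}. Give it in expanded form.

ℓ_1(t) = -(1/21)t^2 + (2/21)t + 8/7

ℓ_1(t) = (t + 4)(t - 6) / [(7)·(-3)]
       = (t^2 - 2t - 24) / (-21)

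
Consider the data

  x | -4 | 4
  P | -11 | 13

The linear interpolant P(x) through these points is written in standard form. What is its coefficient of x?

The leading coefficient equals the top divided difference P[-4,4].
P[-4,4] = (13 - (-11)) / (4 - (-4)) = 3

3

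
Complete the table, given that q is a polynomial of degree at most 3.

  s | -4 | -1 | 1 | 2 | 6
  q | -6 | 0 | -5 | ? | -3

-1371/175

The 4 known values determine q uniquely (degree ≤ 3).
L_0(2) = (3)·(1)·(-4)/[(-3)·(-5)·(-10)] = 2/25
L_1(2) = (6)·(1)·(-4)/[(3)·(-2)·(-7)] = -4/7
L_2(2) = (6)·(3)·(-4)/[(5)·(2)·(-5)] = 36/25
L_3(2) = (6)·(3)·(1)/[(10)·(7)·(5)] = 9/175
Sum: (-6)·(2/25) + 0 + (-5)·(36/25) + (-3)·(9/175) = -1371/175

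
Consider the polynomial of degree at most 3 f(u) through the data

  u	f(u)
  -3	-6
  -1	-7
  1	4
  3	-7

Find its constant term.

Build the Lagrange basis polynomials:
L_0(u) = (u + 1)(u - 1)(u - 3) / [-48] = -(1/48)u^3 + (1/16)u^2 + (1/48)u - 1/16
L_1(u) = (u + 3)(u - 1)(u - 3) / [16] = (1/16)u^3 - (1/16)u^2 - (9/16)u + 9/16
L_2(u) = (u + 3)(u + 1)(u - 3) / [-16] = -(1/16)u^3 - (1/16)u^2 + (9/16)u + 9/16
L_3(u) = (u + 3)(u + 1)(u - 1) / [48] = (1/48)u^3 + (1/16)u^2 - (1/48)u - 1/16
f(u) = (-6)·L_0 + (-7)·L_1 + 4·L_2 + (-7)·L_3
Only the constant term is needed; take it from each L_i and combine:
(-6)·(-1/16) + (-7)·(9/16) + 4·(9/16) + (-7)·(-1/16) = -7/8

-7/8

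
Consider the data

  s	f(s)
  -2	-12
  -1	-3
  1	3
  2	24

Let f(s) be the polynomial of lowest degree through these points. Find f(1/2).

-3/4

Evaluate each Lagrange basis at s = 1/2:
L_0(1/2) = (3/2)·(-1/2)·(-3/2)/[(-1)·(-3)·(-4)] = -3/32
L_1(1/2) = (5/2)·(-1/2)·(-3/2)/[(1)·(-2)·(-3)] = 5/16
L_2(1/2) = (5/2)·(3/2)·(-3/2)/[(3)·(2)·(-1)] = 15/16
L_3(1/2) = (5/2)·(3/2)·(-1/2)/[(4)·(3)·(1)] = -5/32
Sum: (-12)·(-3/32) + (-3)·(5/16) + 3·(15/16) + 24·(-5/32) = -3/4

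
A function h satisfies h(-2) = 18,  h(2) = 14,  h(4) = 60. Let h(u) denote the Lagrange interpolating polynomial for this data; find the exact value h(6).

138

Evaluate each Lagrange basis at u = 6:
L_0(6) = (4)·(2)/[(-4)·(-6)] = 1/3
L_1(6) = (8)·(2)/[(4)·(-2)] = -2
L_2(6) = (8)·(4)/[(6)·(2)] = 8/3
Sum: 18·(1/3) + 14·(-2) + 60·(8/3) = 138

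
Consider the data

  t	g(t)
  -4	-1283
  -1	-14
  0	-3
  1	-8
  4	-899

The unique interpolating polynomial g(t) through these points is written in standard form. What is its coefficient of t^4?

-4

L_0(t) = (t + 1)t(t - 1)(t - 4) / [480] = (1/480)t^4 - (1/120)t^3 - (1/480)t^2 + (1/120)t
L_1(t) = (t + 4)t(t - 1)(t - 4) / [-30] = -(1/30)t^4 + (1/30)t^3 + (8/15)t^2 - (8/15)t
L_2(t) = (t + 4)(t + 1)(t - 1)(t - 4) / [16] = (1/16)t^4 - (17/16)t^2 + 1
L_3(t) = (t + 4)(t + 1)t(t - 4) / [-30] = -(1/30)t^4 - (1/30)t^3 + (8/15)t^2 + (8/15)t
L_4(t) = (t + 4)(t + 1)t(t - 1) / [480] = (1/480)t^4 + (1/120)t^3 - (1/480)t^2 - (1/120)t
g(t) = (-1283)·L_0 + (-14)·L_1 + (-3)·L_2 + (-8)·L_3 + (-899)·L_4
Only the coefficient of t^4 is needed; take it from each L_i and combine:
(-1283)·(1/480) + (-14)·(-1/30) + (-3)·(1/16) + (-8)·(-1/30) + (-899)·(1/480) = -4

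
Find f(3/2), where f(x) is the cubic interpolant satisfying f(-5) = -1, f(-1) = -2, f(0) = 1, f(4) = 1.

L_0(3/2) = (5/2)·(3/2)·(-5/2)/[(-4)·(-5)·(-9)] = 5/96
L_1(3/2) = (13/2)·(3/2)·(-5/2)/[(4)·(-1)·(-5)] = -39/32
L_2(3/2) = (13/2)·(5/2)·(-5/2)/[(5)·(1)·(-4)] = 65/32
L_3(3/2) = (13/2)·(5/2)·(3/2)/[(9)·(5)·(4)] = 13/96
Sum: (-1)·(5/96) + (-2)·(-39/32) + 1·(65/32) + 1·(13/96) = 437/96

437/96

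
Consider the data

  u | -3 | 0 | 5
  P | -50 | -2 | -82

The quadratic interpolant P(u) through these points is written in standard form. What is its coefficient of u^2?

L_0(u) = u(u - 5) / [24] = (1/24)u^2 - (5/24)u
L_1(u) = (u + 3)(u - 5) / [-15] = -(1/15)u^2 + (2/15)u + 1
L_2(u) = (u + 3)u / [40] = (1/40)u^2 + (3/40)u
P(u) = (-50)·L_0 + (-2)·L_1 + (-82)·L_2
Only the coefficient of u^2 is needed; take it from each L_i and combine:
(-50)·(1/24) + (-2)·(-1/15) + (-82)·(1/40) = -4

-4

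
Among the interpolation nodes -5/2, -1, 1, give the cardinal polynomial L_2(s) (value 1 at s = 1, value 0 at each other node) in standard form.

L_2(s) = (s + 5/2)(s + 1) / [(7/2)·(2)]
       = (s^2 + (7/2)s + 5/2) / (7)

L_2(s) = (1/7)s^2 + (1/2)s + 5/14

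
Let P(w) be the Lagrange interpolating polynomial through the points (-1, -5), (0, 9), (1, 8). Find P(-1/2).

31/8

Evaluate each Lagrange basis at w = -1/2:
L_0(-1/2) = (-1/2)·(-3/2)/[(-1)·(-2)] = 3/8
L_1(-1/2) = (1/2)·(-3/2)/[(1)·(-1)] = 3/4
L_2(-1/2) = (1/2)·(-1/2)/[(2)·(1)] = -1/8
Sum: (-5)·(3/8) + 9·(3/4) + 8·(-1/8) = 31/8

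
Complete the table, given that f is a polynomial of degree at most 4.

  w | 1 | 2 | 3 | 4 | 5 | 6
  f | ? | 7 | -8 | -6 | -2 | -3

The 5 known values determine f uniquely (degree ≤ 4).
Evaluate each Lagrange basis at w = 1:
L_0(1) = (-2)·(-3)·(-4)·(-5)/[(-1)·(-2)·(-3)·(-4)] = 5
L_1(1) = (-1)·(-3)·(-4)·(-5)/[(1)·(-1)·(-2)·(-3)] = -10
L_2(1) = (-1)·(-2)·(-4)·(-5)/[(2)·(1)·(-1)·(-2)] = 10
L_3(1) = (-1)·(-2)·(-3)·(-5)/[(3)·(2)·(1)·(-1)] = -5
L_4(1) = (-1)·(-2)·(-3)·(-4)/[(4)·(3)·(2)·(1)] = 1
Sum: 7·(5) + (-8)·(-10) + (-6)·(10) + (-2)·(-5) + (-3)·(1) = 62

62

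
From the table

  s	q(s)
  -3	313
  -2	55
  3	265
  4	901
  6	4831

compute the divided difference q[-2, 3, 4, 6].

q[-2,3] = (265 - 55) / (3 - (-2)) = 42
q[3,4] = (901 - 265) / (4 - 3) = 636
q[4,6] = (4831 - 901) / (6 - 4) = 1965
q[-2,3,4] = (636 - 42) / (4 - (-2)) = 99
q[3,4,6] = (1965 - 636) / (6 - 3) = 443
q[-2,3,4,6] = (443 - 99) / (6 - (-2)) = 43

43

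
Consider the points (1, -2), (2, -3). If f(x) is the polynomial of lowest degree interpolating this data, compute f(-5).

4

Evaluate each Lagrange basis at x = -5:
L_0(-5) = (-7)/[(-1)] = 7
L_1(-5) = (-6)/[(1)] = -6
Sum: (-2)·(7) + (-3)·(-6) = 4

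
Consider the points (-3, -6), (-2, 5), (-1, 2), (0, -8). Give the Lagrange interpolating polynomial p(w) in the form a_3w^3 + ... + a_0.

p(w) = (7/6)w^3 - (67/6)w - 8

L_0(w) = (w + 2)(w + 1)w / [-6] = -(1/6)w^3 - (1/2)w^2 - (1/3)w
L_1(w) = (w + 3)(w + 1)w / [2] = (1/2)w^3 + 2w^2 + (3/2)w
L_2(w) = (w + 3)(w + 2)w / [-2] = -(1/2)w^3 - (5/2)w^2 - 3w
L_3(w) = (w + 3)(w + 2)(w + 1) / [6] = (1/6)w^3 + w^2 + (11/6)w + 1
p(w) = (-6)·L_0 + 5·L_1 + 2·L_2 + (-8)·L_3
  (-6)·L_0(w) = w^3 + 3w^2 + 2w
  5·L_1(w) = (5/2)w^3 + 10w^2 + (15/2)w
  2·L_2(w) = -w^3 - 5w^2 - 6w
  (-8)·L_3(w) = -(4/3)w^3 - 8w^2 - (44/3)w - 8
Adding term by term: (7/6)w^3 - (67/6)w - 8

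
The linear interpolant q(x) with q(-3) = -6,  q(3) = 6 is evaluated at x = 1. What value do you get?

2

L_0(1) = (-2)/[(-6)] = 1/3
L_1(1) = (4)/[(6)] = 2/3
Sum: (-6)·(1/3) + 6·(2/3) = 2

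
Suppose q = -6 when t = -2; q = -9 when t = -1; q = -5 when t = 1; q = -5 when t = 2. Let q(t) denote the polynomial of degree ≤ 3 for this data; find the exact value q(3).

-11

Using Newton's divided-difference form:
q[-2,-1] = (-9 - (-6)) / (-1 - (-2)) = -3
q[-1,1] = (-5 - (-9)) / (1 - (-1)) = 2
q[1,2] = (-5 - (-5)) / (2 - 1) = 0
q[-2,-1,1] = (2 - (-3)) / (1 - (-2)) = 5/3
q[-1,1,2] = (0 - 2) / (2 - (-1)) = -2/3
q[-2,-1,1,2] = (-2/3 - 5/3) / (2 - (-2)) = -7/12
q(3) = -6 + (-3)·(5) + (5/3)·(5)·(4) + (-7/12)·(5)·(4)·(2) = -11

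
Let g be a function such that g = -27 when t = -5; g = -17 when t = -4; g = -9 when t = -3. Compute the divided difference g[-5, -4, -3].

-1

g[-5,-4] = (-17 - (-27)) / (-4 - (-5)) = 10
g[-4,-3] = (-9 - (-17)) / (-3 - (-4)) = 8
g[-5,-4,-3] = (8 - 10) / (-3 - (-5)) = -1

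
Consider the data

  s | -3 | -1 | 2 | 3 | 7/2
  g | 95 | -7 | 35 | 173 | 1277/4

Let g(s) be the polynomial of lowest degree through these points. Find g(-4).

L_0(-4) = (-3)·(-6)·(-7)·(-15/2)/[(-2)·(-5)·(-6)·(-13/2)] = 63/26
L_1(-4) = (-1)·(-6)·(-7)·(-15/2)/[(2)·(-3)·(-4)·(-9/2)] = -35/12
L_2(-4) = (-1)·(-3)·(-7)·(-15/2)/[(5)·(3)·(-1)·(-3/2)] = 7
L_3(-4) = (-1)·(-3)·(-6)·(-15/2)/[(6)·(4)·(1)·(-1/2)] = -45/4
L_4(-4) = (-1)·(-3)·(-6)·(-7)/[(13/2)·(9/2)·(3/2)·(1/2)] = 224/39
Sum: 95·(63/26) + (-7)·(-35/12) + 35·(7) + 173·(-45/4) + 1277/4·(224/39) = 383

383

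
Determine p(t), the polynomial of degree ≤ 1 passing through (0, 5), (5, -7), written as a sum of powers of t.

Build the Lagrange basis polynomials:
L_0(t) = (t - 5) / [-5] = -(1/5)t + 1
L_1(t) = t / [5] = (1/5)t
p(t) = 5·L_0 + (-7)·L_1
  5·L_0(t) = -t + 5
  (-7)·L_1(t) = -(7/5)t
Adding term by term: -(12/5)t + 5

p(t) = -(12/5)t + 5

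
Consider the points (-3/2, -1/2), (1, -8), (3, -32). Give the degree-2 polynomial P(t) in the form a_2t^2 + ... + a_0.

Newton's divided differences:
P[-3/2,1] = (-8 - (-1/2)) / (1 - (-3/2)) = -3
P[1,3] = (-32 - (-8)) / (3 - 1) = -12
P[-3/2,1,3] = (-12 - (-3)) / (3 - (-3/2)) = -2
P(t) = -1/2 + (-3)·(t + 3/2) + (-2)·(t + 3/2)(t - 1)
Expanding: P(t) = -2t^2 - 4t - 2

P(t) = -2t^2 - 4t - 2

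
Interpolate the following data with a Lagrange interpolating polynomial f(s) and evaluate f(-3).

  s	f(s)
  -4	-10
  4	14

-7

Evaluate each Lagrange basis at s = -3:
L_0(-3) = (-7)/[(-8)] = 7/8
L_1(-3) = (1)/[(8)] = 1/8
Sum: (-10)·(7/8) + 14·(1/8) = -7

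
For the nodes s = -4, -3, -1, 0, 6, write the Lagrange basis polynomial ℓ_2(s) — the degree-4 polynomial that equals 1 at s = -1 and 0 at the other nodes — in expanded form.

ℓ_2(s) = (s + 4)(s + 3)s(s - 6) / [(3)·(2)·(-1)·(-7)]
       = (s^4 + s^3 - 30s^2 - 72s) / (42)

ℓ_2(s) = (1/42)s^4 + (1/42)s^3 - (5/7)s^2 - (12/7)s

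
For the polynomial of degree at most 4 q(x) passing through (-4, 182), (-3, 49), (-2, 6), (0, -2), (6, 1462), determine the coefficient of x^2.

L_0(x) = (x + 3)(x + 2)x(x - 6) / [80] = (1/80)x^4 - (1/80)x^3 - (3/10)x^2 - (9/20)x
L_1(x) = (x + 4)(x + 2)x(x - 6) / [-27] = -(1/27)x^4 + (28/27)x^2 + (16/9)x
L_2(x) = (x + 4)(x + 3)x(x - 6) / [32] = (1/32)x^4 + (1/32)x^3 - (15/16)x^2 - (9/4)x
L_3(x) = (x + 4)(x + 3)(x + 2)(x - 6) / [-144] = -(1/144)x^4 - (1/48)x^3 + (7/36)x^2 + (11/12)x + 1
L_4(x) = (x + 4)(x + 3)(x + 2)x / [4320] = (1/4320)x^4 + (1/480)x^3 + (13/2160)x^2 + (1/180)x
q(x) = 182·L_0 + 49·L_1 + 6·L_2 + (-2)·L_3 + 1462·L_4
Only the coefficient of x^2 is needed; take it from each L_i and combine:
182·(-3/10) + 49·(28/27) + 6·(-15/16) + (-2)·(7/36) + 1462·(13/2160) = -1

-1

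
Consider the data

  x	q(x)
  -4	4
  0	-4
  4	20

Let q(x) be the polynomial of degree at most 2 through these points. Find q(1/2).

Evaluate each Lagrange basis at x = 1/2:
L_0(1/2) = (1/2)·(-7/2)/[(-4)·(-8)] = -7/128
L_1(1/2) = (9/2)·(-7/2)/[(4)·(-4)] = 63/64
L_2(1/2) = (9/2)·(1/2)/[(8)·(4)] = 9/128
Sum: 4·(-7/128) + (-4)·(63/64) + 20·(9/128) = -11/4

-11/4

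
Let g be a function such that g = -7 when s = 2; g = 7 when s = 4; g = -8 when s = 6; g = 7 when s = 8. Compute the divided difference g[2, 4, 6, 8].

g[2,4] = (7 - (-7)) / (4 - 2) = 7
g[4,6] = (-8 - 7) / (6 - 4) = -15/2
g[6,8] = (7 - (-8)) / (8 - 6) = 15/2
g[2,4,6] = (-15/2 - 7) / (6 - 2) = -29/8
g[4,6,8] = (15/2 - (-15/2)) / (8 - 4) = 15/4
g[2,4,6,8] = (15/4 - (-29/8)) / (8 - 2) = 59/48

59/48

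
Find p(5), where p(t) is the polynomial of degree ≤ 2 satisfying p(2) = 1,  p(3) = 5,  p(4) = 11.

Evaluate each Lagrange basis at t = 5:
L_0(5) = (2)·(1)/[(-1)·(-2)] = 1
L_1(5) = (3)·(1)/[(1)·(-1)] = -3
L_2(5) = (3)·(2)/[(2)·(1)] = 3
Sum: 1·(1) + 5·(-3) + 11·(3) = 19

19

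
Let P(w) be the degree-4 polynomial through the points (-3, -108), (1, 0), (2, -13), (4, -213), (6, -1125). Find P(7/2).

-1975/16

L_0(7/2) = (5/2)·(3/2)·(-1/2)·(-5/2)/[(-4)·(-5)·(-7)·(-9)] = 5/1344
L_1(7/2) = (13/2)·(3/2)·(-1/2)·(-5/2)/[(4)·(-1)·(-3)·(-5)] = -13/64
L_2(7/2) = (13/2)·(5/2)·(-1/2)·(-5/2)/[(5)·(1)·(-2)·(-4)] = 65/128
L_3(7/2) = (13/2)·(5/2)·(3/2)·(-5/2)/[(7)·(3)·(2)·(-2)] = 325/448
L_4(7/2) = (13/2)·(5/2)·(3/2)·(-1/2)/[(9)·(5)·(4)·(2)] = -13/384
Sum: (-108)·(5/1344) + 0 + (-13)·(65/128) + (-213)·(325/448) + (-1125)·(-13/384) = -1975/16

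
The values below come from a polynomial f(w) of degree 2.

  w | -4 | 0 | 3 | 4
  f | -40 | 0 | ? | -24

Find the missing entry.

The 3 known values determine f uniquely (degree ≤ 2).
L_0(3) = (3)·(-1)/[(-4)·(-8)] = -3/32
L_1(3) = (7)·(-1)/[(4)·(-4)] = 7/16
L_2(3) = (7)·(3)/[(8)·(4)] = 21/32
Sum: (-40)·(-3/32) + 0 + (-24)·(21/32) = -12

-12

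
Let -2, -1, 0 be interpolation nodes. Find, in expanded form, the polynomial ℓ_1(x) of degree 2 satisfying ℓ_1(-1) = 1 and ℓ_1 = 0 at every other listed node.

ℓ_1(x) = (x + 2)x / [(1)·(-1)]
       = (x^2 + 2x) / (-1)

ℓ_1(x) = -x^2 - 2x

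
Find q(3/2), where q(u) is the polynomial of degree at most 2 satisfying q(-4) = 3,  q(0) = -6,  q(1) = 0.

L_0(3/2) = (3/2)·(1/2)/[(-4)·(-5)] = 3/80
L_1(3/2) = (11/2)·(1/2)/[(4)·(-1)] = -11/16
L_2(3/2) = (11/2)·(3/2)/[(5)·(1)] = 33/20
Sum: 3·(3/80) + (-6)·(-11/16) + 0 = 339/80

339/80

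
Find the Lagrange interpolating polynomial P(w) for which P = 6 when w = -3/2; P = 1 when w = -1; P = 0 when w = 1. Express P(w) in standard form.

P(w) = (19/5)w^2 - (1/2)w - 33/10

Build the Lagrange basis polynomials:
L_0(w) = (w + 1)(w - 1) / [5/4] = (4/5)w^2 - 4/5
L_1(w) = (w + 3/2)(w - 1) / [-1] = -w^2 - (1/2)w + 3/2
L_2(w) = (w + 3/2)(w + 1) / [5] = (1/5)w^2 + (1/2)w + 3/10
P(w) = 6·L_0 + 1·L_1 + 0·L_2
  6·L_0(w) = (24/5)w^2 - 24/5
  1·L_1(w) = -w^2 - (1/2)w + 3/2
  0·L_2(w) = 0
Adding term by term: (19/5)w^2 - (1/2)w - 33/10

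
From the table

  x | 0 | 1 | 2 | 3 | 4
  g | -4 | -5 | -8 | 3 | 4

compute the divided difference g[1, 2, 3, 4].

-4

g[1,2] = (-8 - (-5)) / (2 - 1) = -3
g[2,3] = (3 - (-8)) / (3 - 2) = 11
g[3,4] = (4 - 3) / (4 - 3) = 1
g[1,2,3] = (11 - (-3)) / (3 - 1) = 7
g[2,3,4] = (1 - 11) / (4 - 2) = -5
g[1,2,3,4] = (-5 - 7) / (4 - 1) = -4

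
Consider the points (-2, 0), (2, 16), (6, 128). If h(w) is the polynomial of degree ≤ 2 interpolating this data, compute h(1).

3

Evaluate each Lagrange basis at w = 1:
L_0(1) = (-1)·(-5)/[(-4)·(-8)] = 5/32
L_1(1) = (3)·(-5)/[(4)·(-4)] = 15/16
L_2(1) = (3)·(-1)/[(8)·(4)] = -3/32
Sum: 0 + 16·(15/16) + 128·(-3/32) = 3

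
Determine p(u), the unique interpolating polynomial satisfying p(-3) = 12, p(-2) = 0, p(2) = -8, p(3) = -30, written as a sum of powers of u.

Newton's divided differences:
p[-3,-2] = (0 - 12) / (-2 - (-3)) = -12
p[-2,2] = (-8 - 0) / (2 - (-2)) = -2
p[2,3] = (-30 - (-8)) / (3 - 2) = -22
p[-3,-2,2] = (-2 - (-12)) / (2 - (-3)) = 2
p[-2,2,3] = (-22 - (-2)) / (3 - (-2)) = -4
p[-3,-2,2,3] = (-4 - 2) / (3 - (-3)) = -1
p(u) = 12 + (-12)·(u + 3) + 2·(u + 3)(u + 2) + (-1)·(u + 3)(u + 2)(u - 2)
Expanding: p(u) = -u^3 - u^2 + 2u

p(u) = -u^3 - u^2 + 2u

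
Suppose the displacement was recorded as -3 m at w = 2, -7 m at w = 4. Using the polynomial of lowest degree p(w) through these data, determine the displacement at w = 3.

Evaluate each Lagrange basis at w = 3:
L_0(3) = (-1)/[(-2)] = 1/2
L_1(3) = (1)/[(2)] = 1/2
Sum: (-3)·(1/2) + (-7)·(1/2) = -5

-5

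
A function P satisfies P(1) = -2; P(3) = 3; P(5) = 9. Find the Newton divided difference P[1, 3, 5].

P[1,3] = (3 - (-2)) / (3 - 1) = 5/2
P[3,5] = (9 - 3) / (5 - 3) = 3
P[1,3,5] = (3 - 5/2) / (5 - 1) = 1/8

1/8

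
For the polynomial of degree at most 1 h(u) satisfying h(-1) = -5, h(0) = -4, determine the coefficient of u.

The leading coefficient equals the top divided difference h[-1,0].
h[-1,0] = (-4 - (-5)) / (0 - (-1)) = 1

1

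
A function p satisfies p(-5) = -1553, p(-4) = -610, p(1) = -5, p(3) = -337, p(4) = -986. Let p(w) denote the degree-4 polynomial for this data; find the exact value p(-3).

-181

L_0(-3) = (1)·(-4)·(-6)·(-7)/[(-1)·(-6)·(-8)·(-9)] = -7/18
L_1(-3) = (2)·(-4)·(-6)·(-7)/[(1)·(-5)·(-7)·(-8)] = 6/5
L_2(-3) = (2)·(1)·(-6)·(-7)/[(6)·(5)·(-2)·(-3)] = 7/15
L_3(-3) = (2)·(1)·(-4)·(-7)/[(8)·(7)·(2)·(-1)] = -1/2
L_4(-3) = (2)·(1)·(-4)·(-6)/[(9)·(8)·(3)·(1)] = 2/9
Sum: (-1553)·(-7/18) + (-610)·(6/5) + (-5)·(7/15) + (-337)·(-1/2) + (-986)·(2/9) = -181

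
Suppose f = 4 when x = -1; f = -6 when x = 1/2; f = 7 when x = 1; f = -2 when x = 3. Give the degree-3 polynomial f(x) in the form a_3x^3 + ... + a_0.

L_0(x) = (x - 1/2)(x - 1)(x - 3) / [-12] = -(1/12)x^3 + (3/8)x^2 - (5/12)x + 1/8
L_1(x) = (x + 1)(x - 1)(x - 3) / [15/8] = (8/15)x^3 - (8/5)x^2 - (8/15)x + 8/5
L_2(x) = (x + 1)(x - 1/2)(x - 3) / [-2] = -(1/2)x^3 + (5/4)x^2 + x - 3/4
L_3(x) = (x + 1)(x - 1/2)(x - 1) / [20] = (1/20)x^3 - (1/40)x^2 - (1/20)x + 1/40
f(x) = 4·L_0 + (-6)·L_1 + 7·L_2 + (-2)·L_3
  4·L_0(x) = -(1/3)x^3 + (3/2)x^2 - (5/3)x + 1/2
  (-6)·L_1(x) = -(16/5)x^3 + (48/5)x^2 + (16/5)x - 48/5
  7·L_2(x) = -(7/2)x^3 + (35/4)x^2 + 7x - 21/4
  (-2)·L_3(x) = -(1/10)x^3 + (1/20)x^2 + (1/10)x - 1/20
Adding term by term: -(107/15)x^3 + (199/10)x^2 + (259/30)x - 72/5

f(x) = -(107/15)x^3 + (199/10)x^2 + (259/30)x - 72/5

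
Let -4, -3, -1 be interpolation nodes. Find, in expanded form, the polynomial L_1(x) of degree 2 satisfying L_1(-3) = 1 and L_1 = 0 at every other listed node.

L_1(x) = -(1/2)x^2 - (5/2)x - 2

L_1(x) = (x + 4)(x + 1) / [(1)·(-2)]
       = (x^2 + 5x + 4) / (-2)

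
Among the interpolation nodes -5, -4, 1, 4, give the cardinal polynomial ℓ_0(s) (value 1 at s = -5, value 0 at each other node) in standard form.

ℓ_0(s) = -(1/54)s^3 + (1/54)s^2 + (8/27)s - 8/27

ℓ_0(s) = (s + 4)(s - 1)(s - 4) / [(-1)·(-6)·(-9)]
       = (s^3 - s^2 - 16s + 16) / (-54)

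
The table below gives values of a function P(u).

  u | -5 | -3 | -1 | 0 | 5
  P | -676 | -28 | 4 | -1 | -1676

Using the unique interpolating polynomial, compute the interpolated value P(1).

Evaluate each Lagrange basis at u = 1:
L_0(1) = (4)·(2)·(1)·(-4)/[(-2)·(-4)·(-5)·(-10)] = -2/25
L_1(1) = (6)·(2)·(1)·(-4)/[(2)·(-2)·(-3)·(-8)] = 1/2
L_2(1) = (6)·(4)·(1)·(-4)/[(4)·(2)·(-1)·(-6)] = -2
L_3(1) = (6)·(4)·(2)·(-4)/[(5)·(3)·(1)·(-5)] = 64/25
L_4(1) = (6)·(4)·(2)·(1)/[(10)·(8)·(6)·(5)] = 1/50
Sum: (-676)·(-2/25) + (-28)·(1/2) + 4·(-2) + (-1)·(64/25) + (-1676)·(1/50) = -4

-4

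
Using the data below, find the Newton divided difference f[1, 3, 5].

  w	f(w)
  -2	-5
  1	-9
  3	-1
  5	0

f[1,3] = (-1 - (-9)) / (3 - 1) = 4
f[3,5] = (0 - (-1)) / (5 - 3) = 1/2
f[1,3,5] = (1/2 - 4) / (5 - 1) = -7/8

-7/8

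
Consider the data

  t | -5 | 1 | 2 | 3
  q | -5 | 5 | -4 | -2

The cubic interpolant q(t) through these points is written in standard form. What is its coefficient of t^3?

Build the Lagrange basis polynomials:
L_0(t) = (t - 1)(t - 2)(t - 3) / [-336] = -(1/336)t^3 + (1/56)t^2 - (11/336)t + 1/56
L_1(t) = (t + 5)(t - 2)(t - 3) / [12] = (1/12)t^3 - (19/12)t + 5/2
L_2(t) = (t + 5)(t - 1)(t - 3) / [-7] = -(1/7)t^3 - (1/7)t^2 + (17/7)t - 15/7
L_3(t) = (t + 5)(t - 1)(t - 2) / [16] = (1/16)t^3 + (1/8)t^2 - (13/16)t + 5/8
q(t) = (-5)·L_0 + 5·L_1 + (-4)·L_2 + (-2)·L_3
Only the coefficient of t^3 is needed; take it from each L_i and combine:
(-5)·(-1/336) + 5·(1/12) + (-4)·(-1/7) + (-2)·(1/16) = 295/336

295/336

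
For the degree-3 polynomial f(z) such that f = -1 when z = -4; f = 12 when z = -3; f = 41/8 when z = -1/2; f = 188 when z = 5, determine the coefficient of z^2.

Build the Lagrange basis polynomials:
L_0(z) = (z + 3)(z + 1/2)(z - 5) / [-63/2] = -(2/63)z^3 + (1/21)z^2 + (32/63)z + 5/21
L_1(z) = (z + 4)(z + 1/2)(z - 5) / [20] = (1/20)z^3 - (1/40)z^2 - (41/40)z - 1/2
L_2(z) = (z + 4)(z + 3)(z - 5) / [-385/8] = -(8/385)z^3 - (16/385)z^2 + (184/385)z + 96/77
L_3(z) = (z + 4)(z + 3)(z + 1/2) / [396] = (1/396)z^3 + (5/264)z^2 + (31/792)z + 1/66
f(z) = (-1)·L_0 + 12·L_1 + (41/8)·L_2 + 188·L_3
Only the coefficient of z^2 is needed; take it from each L_i and combine:
(-1)·(1/21) + 12·(-1/40) + (41/8)·(-16/385) + 188·(5/264) = 3

3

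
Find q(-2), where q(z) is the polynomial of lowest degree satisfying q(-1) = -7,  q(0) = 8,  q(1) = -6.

Using Newton's divided-difference form:
q[-1,0] = (8 - (-7)) / (0 - (-1)) = 15
q[0,1] = (-6 - 8) / (1 - 0) = -14
q[-1,0,1] = (-14 - 15) / (1 - (-1)) = -29/2
q(-2) = -7 + 15·(-1) + (-29/2)·(-1)·(-2) = -51

-51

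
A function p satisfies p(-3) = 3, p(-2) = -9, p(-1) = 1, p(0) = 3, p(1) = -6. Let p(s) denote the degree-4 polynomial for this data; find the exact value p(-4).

Using Newton's divided-difference form:
p[-3,-2] = (-9 - 3) / (-2 - (-3)) = -12
p[-2,-1] = (1 - (-9)) / (-1 - (-2)) = 10
p[-1,0] = (3 - 1) / (0 - (-1)) = 2
p[0,1] = (-6 - 3) / (1 - 0) = -9
p[-3,-2,-1] = (10 - (-12)) / (-1 - (-3)) = 11
p[-2,-1,0] = (2 - 10) / (0 - (-2)) = -4
p[-1,0,1] = (-9 - 2) / (1 - (-1)) = -11/2
p[-3,-2,-1,0] = (-4 - 11) / (0 - (-3)) = -5
p[-2,-1,0,1] = (-11/2 - (-4)) / (1 - (-2)) = -1/2
p[-3,-2,-1,0,1] = (-1/2 - (-5)) / (1 - (-3)) = 9/8
p(-4) = 3 + (-12)·(-1) + 11·(-1)·(-2) + (-5)·(-1)·(-2)·(-3) + (9/8)·(-1)·(-2)·(-3)·(-4) = 94

94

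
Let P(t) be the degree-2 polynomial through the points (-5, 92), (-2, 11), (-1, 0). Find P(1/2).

-3/2

Evaluate each Lagrange basis at t = 1/2:
L_0(1/2) = (5/2)·(3/2)/[(-3)·(-4)] = 5/16
L_1(1/2) = (11/2)·(3/2)/[(3)·(-1)] = -11/4
L_2(1/2) = (11/2)·(5/2)/[(4)·(1)] = 55/16
Sum: 92·(5/16) + 11·(-11/4) + 0 = -3/2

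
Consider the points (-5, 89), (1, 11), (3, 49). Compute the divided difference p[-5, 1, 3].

4

p[-5,1] = (11 - 89) / (1 - (-5)) = -13
p[1,3] = (49 - 11) / (3 - 1) = 19
p[-5,1,3] = (19 - (-13)) / (3 - (-5)) = 4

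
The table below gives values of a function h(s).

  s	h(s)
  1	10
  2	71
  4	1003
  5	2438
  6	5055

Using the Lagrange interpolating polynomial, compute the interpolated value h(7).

9376

Evaluate each Lagrange basis at s = 7:
L_0(7) = (5)·(3)·(2)·(1)/[(-1)·(-3)·(-4)·(-5)] = 1/2
L_1(7) = (6)·(3)·(2)·(1)/[(1)·(-2)·(-3)·(-4)] = -3/2
L_2(7) = (6)·(5)·(2)·(1)/[(3)·(2)·(-1)·(-2)] = 5
L_3(7) = (6)·(5)·(3)·(1)/[(4)·(3)·(1)·(-1)] = -15/2
L_4(7) = (6)·(5)·(3)·(2)/[(5)·(4)·(2)·(1)] = 9/2
Sum: 10·(1/2) + 71·(-3/2) + 1003·(5) + 2438·(-15/2) + 5055·(9/2) = 9376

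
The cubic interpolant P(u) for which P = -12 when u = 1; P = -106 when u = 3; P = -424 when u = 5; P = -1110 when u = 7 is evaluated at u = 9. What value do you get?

-2308

Using Newton's divided-difference form:
P[1,3] = (-106 - (-12)) / (3 - 1) = -47
P[3,5] = (-424 - (-106)) / (5 - 3) = -159
P[5,7] = (-1110 - (-424)) / (7 - 5) = -343
P[1,3,5] = (-159 - (-47)) / (5 - 1) = -28
P[3,5,7] = (-343 - (-159)) / (7 - 3) = -46
P[1,3,5,7] = (-46 - (-28)) / (7 - 1) = -3
P(9) = -12 + (-47)·(8) + (-28)·(8)·(6) + (-3)·(8)·(6)·(4) = -2308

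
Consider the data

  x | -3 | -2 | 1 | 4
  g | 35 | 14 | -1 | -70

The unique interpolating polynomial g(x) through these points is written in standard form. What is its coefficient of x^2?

Build the Lagrange basis polynomials:
L_0(x) = (x + 2)(x - 1)(x - 4) / [-28] = -(1/28)x^3 + (3/28)x^2 + (3/14)x - 2/7
L_1(x) = (x + 3)(x - 1)(x - 4) / [18] = (1/18)x^3 - (1/9)x^2 - (11/18)x + 2/3
L_2(x) = (x + 3)(x + 2)(x - 4) / [-36] = -(1/36)x^3 - (1/36)x^2 + (7/18)x + 2/3
L_3(x) = (x + 3)(x + 2)(x - 1) / [126] = (1/126)x^3 + (2/63)x^2 + (1/126)x - 1/21
g(x) = 35·L_0 + 14·L_1 + (-1)·L_2 + (-70)·L_3
Only the coefficient of x^2 is needed; take it from each L_i and combine:
35·(3/28) + 14·(-1/9) + (-1)·(-1/36) + (-70)·(2/63) = 0

0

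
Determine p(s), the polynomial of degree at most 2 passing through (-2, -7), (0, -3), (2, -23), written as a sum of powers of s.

Build the Lagrange basis polynomials:
L_0(s) = s(s - 2) / [8] = (1/8)s^2 - (1/4)s
L_1(s) = (s + 2)(s - 2) / [-4] = -(1/4)s^2 + 1
L_2(s) = (s + 2)s / [8] = (1/8)s^2 + (1/4)s
p(s) = (-7)·L_0 + (-3)·L_1 + (-23)·L_2
  (-7)·L_0(s) = -(7/8)s^2 + (7/4)s
  (-3)·L_1(s) = (3/4)s^2 - 3
  (-23)·L_2(s) = -(23/8)s^2 - (23/4)s
Adding term by term: -3s^2 - 4s - 3

p(s) = -3s^2 - 4s - 3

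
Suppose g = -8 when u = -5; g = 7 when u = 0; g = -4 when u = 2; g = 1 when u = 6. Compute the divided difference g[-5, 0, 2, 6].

g[-5,0] = (7 - (-8)) / (0 - (-5)) = 3
g[0,2] = (-4 - 7) / (2 - 0) = -11/2
g[2,6] = (1 - (-4)) / (6 - 2) = 5/4
g[-5,0,2] = (-11/2 - 3) / (2 - (-5)) = -17/14
g[0,2,6] = (5/4 - (-11/2)) / (6 - 0) = 9/8
g[-5,0,2,6] = (9/8 - (-17/14)) / (6 - (-5)) = 131/616

131/616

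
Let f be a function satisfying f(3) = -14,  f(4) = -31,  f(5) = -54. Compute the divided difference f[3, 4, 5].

-3

f[3,4] = (-31 - (-14)) / (4 - 3) = -17
f[4,5] = (-54 - (-31)) / (5 - 4) = -23
f[3,4,5] = (-23 - (-17)) / (5 - 3) = -3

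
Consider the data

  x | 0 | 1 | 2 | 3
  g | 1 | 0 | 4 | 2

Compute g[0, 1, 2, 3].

-11/6

g[0,1] = (0 - 1) / (1 - 0) = -1
g[1,2] = (4 - 0) / (2 - 1) = 4
g[2,3] = (2 - 4) / (3 - 2) = -2
g[0,1,2] = (4 - (-1)) / (2 - 0) = 5/2
g[1,2,3] = (-2 - 4) / (3 - 1) = -3
g[0,1,2,3] = (-3 - 5/2) / (3 - 0) = -11/6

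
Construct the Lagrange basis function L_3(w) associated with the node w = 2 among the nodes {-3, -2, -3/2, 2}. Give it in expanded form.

L_3(w) = (w + 3)(w + 2)(w + 3/2) / [(5)·(4)·(7/2)]
       = (w^3 + (13/2)w^2 + (27/2)w + 9) / (70)

L_3(w) = (1/70)w^3 + (13/140)w^2 + (27/140)w + 9/70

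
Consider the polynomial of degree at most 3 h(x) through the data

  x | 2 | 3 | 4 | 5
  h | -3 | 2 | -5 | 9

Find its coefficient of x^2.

L_0(x) = (x - 3)(x - 4)(x - 5) / [-6] = -(1/6)x^3 + 2x^2 - (47/6)x + 10
L_1(x) = (x - 2)(x - 4)(x - 5) / [2] = (1/2)x^3 - (11/2)x^2 + 19x - 20
L_2(x) = (x - 2)(x - 3)(x - 5) / [-2] = -(1/2)x^3 + 5x^2 - (31/2)x + 15
L_3(x) = (x - 2)(x - 3)(x - 4) / [6] = (1/6)x^3 - (3/2)x^2 + (13/3)x - 4
h(x) = (-3)·L_0 + 2·L_1 + (-5)·L_2 + 9·L_3
Only the coefficient of x^2 is needed; take it from each L_i and combine:
(-3)·(2) + 2·(-11/2) + (-5)·(5) + 9·(-3/2) = -111/2

-111/2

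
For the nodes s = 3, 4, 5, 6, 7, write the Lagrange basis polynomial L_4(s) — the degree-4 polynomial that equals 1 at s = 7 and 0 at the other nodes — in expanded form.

L_4(s) = (1/24)s^4 - (3/4)s^3 + (119/24)s^2 - (57/4)s + 15

L_4(s) = (s - 3)(s - 4)(s - 5)(s - 6) / [(4)·(3)·(2)·(1)]
       = (s^4 - 18s^3 + 119s^2 - 342s + 360) / (24)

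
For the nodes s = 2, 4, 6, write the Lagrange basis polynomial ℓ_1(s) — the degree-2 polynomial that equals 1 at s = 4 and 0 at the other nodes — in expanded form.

ℓ_1(s) = (s - 2)(s - 6) / [(2)·(-2)]
       = (s^2 - 8s + 12) / (-4)

ℓ_1(s) = -(1/4)s^2 + 2s - 3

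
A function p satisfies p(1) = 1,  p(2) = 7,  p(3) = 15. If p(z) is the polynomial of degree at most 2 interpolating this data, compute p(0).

Evaluate each Lagrange basis at z = 0:
L_0(0) = (-2)·(-3)/[(-1)·(-2)] = 3
L_1(0) = (-1)·(-3)/[(1)·(-1)] = -3
L_2(0) = (-1)·(-2)/[(2)·(1)] = 1
Sum: 1·(3) + 7·(-3) + 15·(1) = -3

-3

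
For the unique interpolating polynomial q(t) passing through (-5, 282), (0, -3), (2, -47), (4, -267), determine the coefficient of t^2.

L_0(t) = t(t - 2)(t - 4) / [-315] = -(1/315)t^3 + (2/105)t^2 - (8/315)t
L_1(t) = (t + 5)(t - 2)(t - 4) / [40] = (1/40)t^3 - (1/40)t^2 - (11/20)t + 1
L_2(t) = (t + 5)t(t - 4) / [-28] = -(1/28)t^3 - (1/28)t^2 + (5/7)t
L_3(t) = (t + 5)t(t - 2) / [72] = (1/72)t^3 + (1/24)t^2 - (5/36)t
q(t) = 282·L_0 + (-3)·L_1 + (-47)·L_2 + (-267)·L_3
Only the coefficient of t^2 is needed; take it from each L_i and combine:
282·(2/105) + (-3)·(-1/40) + (-47)·(-1/28) + (-267)·(1/24) = -4

-4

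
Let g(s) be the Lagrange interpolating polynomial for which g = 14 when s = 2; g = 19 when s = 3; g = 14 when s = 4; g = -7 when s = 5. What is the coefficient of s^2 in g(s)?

Build the Lagrange basis polynomials:
L_0(s) = (s - 3)(s - 4)(s - 5) / [-6] = -(1/6)s^3 + 2s^2 - (47/6)s + 10
L_1(s) = (s - 2)(s - 4)(s - 5) / [2] = (1/2)s^3 - (11/2)s^2 + 19s - 20
L_2(s) = (s - 2)(s - 3)(s - 5) / [-2] = -(1/2)s^3 + 5s^2 - (31/2)s + 15
L_3(s) = (s - 2)(s - 3)(s - 4) / [6] = (1/6)s^3 - (3/2)s^2 + (13/3)s - 4
g(s) = 14·L_0 + 19·L_1 + 14·L_2 + (-7)·L_3
Only the coefficient of s^2 is needed; take it from each L_i and combine:
14·(2) + 19·(-11/2) + 14·(5) + (-7)·(-3/2) = 4

4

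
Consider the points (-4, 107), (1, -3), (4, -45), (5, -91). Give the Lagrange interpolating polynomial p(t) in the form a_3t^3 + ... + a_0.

L_0(t) = (t - 1)(t - 4)(t - 5) / [-360] = -(1/360)t^3 + (1/36)t^2 - (29/360)t + 1/18
L_1(t) = (t + 4)(t - 4)(t - 5) / [60] = (1/60)t^3 - (1/12)t^2 - (4/15)t + 4/3
L_2(t) = (t + 4)(t - 1)(t - 5) / [-24] = -(1/24)t^3 + (1/12)t^2 + (19/24)t - 5/6
L_3(t) = (t + 4)(t - 1)(t - 4) / [36] = (1/36)t^3 - (1/36)t^2 - (4/9)t + 4/9
p(t) = 107·L_0 + (-3)·L_1 + (-45)·L_2 + (-91)·L_3
  107·L_0(t) = -(107/360)t^3 + (107/36)t^2 - (3103/360)t + 107/18
  (-3)·L_1(t) = -(1/20)t^3 + (1/4)t^2 + (4/5)t - 4
  (-45)·L_2(t) = (15/8)t^3 - (15/4)t^2 - (285/8)t + 75/2
  (-91)·L_3(t) = -(91/36)t^3 + (91/36)t^2 + (364/9)t - 364/9
Adding term by term: -t^3 + 2t^2 - 3t - 1

p(t) = -t^3 + 2t^2 - 3t - 1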